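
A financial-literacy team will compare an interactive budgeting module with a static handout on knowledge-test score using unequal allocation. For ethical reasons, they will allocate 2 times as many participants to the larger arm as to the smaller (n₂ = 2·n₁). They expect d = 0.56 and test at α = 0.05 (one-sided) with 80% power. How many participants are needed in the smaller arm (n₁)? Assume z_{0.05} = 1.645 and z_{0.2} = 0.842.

n₁ = 30

With allocation ratio k = n₂/n₁ = 2, Var(x̄₁−x̄₂) = σ²(1/n₁ + 1/(k·n₁)) = σ²·(k+1)/(k·n₁).
So n₁ = (1 + 1/k)·((z_{α} + z_β)/d)² = 1.500 × (2.487/0.56)².
n₁ = 1.500 × 19.72 = 29.6.
Round up: n₁ = 30, giving n₂ = 2 × 30 = 60.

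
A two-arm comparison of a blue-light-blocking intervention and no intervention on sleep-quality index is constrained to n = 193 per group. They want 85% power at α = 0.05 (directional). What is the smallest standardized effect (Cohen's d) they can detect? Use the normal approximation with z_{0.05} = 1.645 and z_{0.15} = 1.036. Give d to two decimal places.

For two independent groups of n = 193 each: d_min = (z_{α} + z_β)·√(2/n).
z-sum = 1.645 + 1.036 = 2.681.
d_min = 2.681 × √(2/193) = 2.681 × 0.1018 = 0.273.

d_min ≈ 0.27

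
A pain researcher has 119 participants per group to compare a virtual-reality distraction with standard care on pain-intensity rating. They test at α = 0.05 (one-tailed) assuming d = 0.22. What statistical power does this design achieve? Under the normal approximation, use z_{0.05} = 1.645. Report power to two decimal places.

power ≈ 0.52

For two equal groups, power = Φ(d·√(n/2) − z_{α}).
d·√(n/2) = 0.22 × √(119/2) = 0.22 × 7.714 = 1.697.
z_β = 1.697 − 1.645 = 0.052.
Power = Φ(0.052) = 0.521.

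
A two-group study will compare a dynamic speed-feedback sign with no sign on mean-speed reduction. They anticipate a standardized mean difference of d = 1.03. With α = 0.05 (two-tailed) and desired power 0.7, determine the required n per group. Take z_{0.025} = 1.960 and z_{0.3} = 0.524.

n = 12 per group

For two independent groups with equal n: n = 2·((z_{α/2} + z_β) / d)².
z_{α/2} + z_β = 1.960 + 0.524 = 2.484.
n = 2 × (2.484 / 1.03)² = 2 × 2.412² = 2 × 5.82 = 11.6.
Round up to the next whole participant.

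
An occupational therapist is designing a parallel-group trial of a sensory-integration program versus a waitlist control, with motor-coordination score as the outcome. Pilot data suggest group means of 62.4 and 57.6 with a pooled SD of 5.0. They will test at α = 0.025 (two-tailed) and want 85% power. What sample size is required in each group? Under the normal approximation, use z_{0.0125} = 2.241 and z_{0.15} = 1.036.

Cohen's d = |M₁ − M₂| / SD_pooled = |62.4 − 57.6| / 5.0 = 4.8 / 5.0 = 0.960.
For two independent groups with equal n: n = 2·((z_{α/2} + z_β) / d)².
z_{α/2} + z_β = 2.241 + 1.036 = 3.277.
n = 2 × (3.277 / 0.960)² = 2 × 3.414² = 2 × 11.65 = 23.3.
Round up to the next whole participant.

n = 24 per group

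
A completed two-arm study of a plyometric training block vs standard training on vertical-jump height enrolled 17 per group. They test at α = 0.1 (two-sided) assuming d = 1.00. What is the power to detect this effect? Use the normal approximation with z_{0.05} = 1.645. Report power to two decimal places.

power ≈ 0.90

For two equal groups, power = Φ(d·√(n/2) − z_{α/2}).
d·√(n/2) = 1.00 × √(17/2) = 1.00 × 2.915 = 2.915.
z_β = 2.915 − 1.645 = 1.270.
Power = Φ(1.270) = 0.898.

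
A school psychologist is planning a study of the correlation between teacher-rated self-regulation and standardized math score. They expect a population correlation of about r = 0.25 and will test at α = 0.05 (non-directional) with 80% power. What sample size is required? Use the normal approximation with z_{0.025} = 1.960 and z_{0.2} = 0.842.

Fisher's z: C = ½·ln((1+r)/(1−r)) = ½·ln(1.6667) = 0.2554.
n = ((z_{α/2} + z_β)/C)² + 3.
(1.960 + 0.842) / 0.2554 = 2.802 / 0.2554 = 10.971.
n = 10.971² + 3 = 120.36 + 3 = 123.4.
Round up.

n = 124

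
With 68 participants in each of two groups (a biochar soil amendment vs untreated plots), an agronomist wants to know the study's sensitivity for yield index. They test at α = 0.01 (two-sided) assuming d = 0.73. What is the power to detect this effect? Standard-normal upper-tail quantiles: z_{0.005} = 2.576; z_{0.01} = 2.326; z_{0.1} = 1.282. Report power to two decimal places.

For two equal groups, power = Φ(d·√(n/2) − z_{α/2}).
d·√(n/2) = 0.73 × √(68/2) = 0.73 × 5.831 = 4.257.
z_β = 4.257 − 2.576 = 1.681.
Power = Φ(1.681) = 0.954.

power ≈ 0.95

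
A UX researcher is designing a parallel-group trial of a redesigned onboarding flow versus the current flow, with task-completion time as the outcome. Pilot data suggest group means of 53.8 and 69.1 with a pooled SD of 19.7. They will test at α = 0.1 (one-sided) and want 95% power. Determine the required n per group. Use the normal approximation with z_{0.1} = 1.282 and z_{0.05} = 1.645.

n = 29 per group

Cohen's d = |M₁ − M₂| / SD_pooled = |53.8 − 69.1| / 19.7 = 15.3 / 19.7 = 0.777.
For two independent groups with equal n: n = 2·((z_{α} + z_β) / d)².
z_{α} + z_β = 1.282 + 1.645 = 2.927.
n = 2 × (2.927 / 0.777)² = 2 × 3.767² = 2 × 14.19 = 28.4.
Round up to the next whole participant.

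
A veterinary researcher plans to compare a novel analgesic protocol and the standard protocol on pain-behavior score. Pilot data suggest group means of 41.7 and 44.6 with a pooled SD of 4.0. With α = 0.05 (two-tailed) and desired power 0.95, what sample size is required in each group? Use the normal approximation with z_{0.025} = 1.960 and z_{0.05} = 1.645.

n = 50 per group

Cohen's d = |M₁ − M₂| / SD_pooled = |41.7 − 44.6| / 4.0 = 2.9 / 4.0 = 0.725.
For two independent groups with equal n: n = 2·((z_{α/2} + z_β) / d)².
z_{α/2} + z_β = 1.960 + 1.645 = 3.605.
n = 2 × (3.605 / 0.725)² = 2 × 4.972² = 2 × 24.72 = 49.4.
Round up to the next whole participant.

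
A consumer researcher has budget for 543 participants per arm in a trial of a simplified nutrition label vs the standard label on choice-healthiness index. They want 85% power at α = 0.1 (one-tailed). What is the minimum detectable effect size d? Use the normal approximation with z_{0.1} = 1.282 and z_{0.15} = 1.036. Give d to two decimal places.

d_min ≈ 0.14

For two independent groups of n = 543 each: d_min = (z_{α} + z_β)·√(2/n).
z-sum = 1.282 + 1.036 = 2.318.
d_min = 2.318 × √(2/543) = 2.318 × 0.0607 = 0.141.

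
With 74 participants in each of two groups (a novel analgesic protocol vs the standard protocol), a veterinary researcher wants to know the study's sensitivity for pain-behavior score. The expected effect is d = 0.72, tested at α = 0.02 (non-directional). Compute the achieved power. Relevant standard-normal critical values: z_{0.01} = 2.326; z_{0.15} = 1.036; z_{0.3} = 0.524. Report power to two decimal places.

For two equal groups, power = Φ(d·√(n/2) − z_{α/2}).
d·√(n/2) = 0.72 × √(74/2) = 0.72 × 6.083 = 4.380.
z_β = 4.380 − 2.326 = 2.054.
Power = Φ(2.054) = 0.980.

power ≈ 0.98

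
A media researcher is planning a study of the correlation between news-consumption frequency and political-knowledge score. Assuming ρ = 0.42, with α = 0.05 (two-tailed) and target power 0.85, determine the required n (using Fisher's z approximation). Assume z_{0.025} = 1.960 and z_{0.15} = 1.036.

n = 48

Fisher's z: C = ½·ln((1+r)/(1−r)) = ½·ln(2.4483) = 0.4477.
n = ((z_{α/2} + z_β)/C)² + 3.
(1.960 + 1.036) / 0.4477 = 2.996 / 0.4477 = 6.692.
n = 6.692² + 3 = 44.78 + 3 = 47.8.
Round up.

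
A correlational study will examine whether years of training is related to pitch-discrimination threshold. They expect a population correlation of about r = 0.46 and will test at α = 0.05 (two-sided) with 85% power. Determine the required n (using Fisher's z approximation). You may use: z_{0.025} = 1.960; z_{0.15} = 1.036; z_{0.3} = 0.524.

n = 40

Fisher's z: C = ½·ln((1+r)/(1−r)) = ½·ln(2.7037) = 0.4973.
n = ((z_{α/2} + z_β)/C)² + 3.
(1.960 + 1.036) / 0.4973 = 2.996 / 0.4973 = 6.025.
n = 6.025² + 3 = 36.29 + 3 = 39.3.
Round up.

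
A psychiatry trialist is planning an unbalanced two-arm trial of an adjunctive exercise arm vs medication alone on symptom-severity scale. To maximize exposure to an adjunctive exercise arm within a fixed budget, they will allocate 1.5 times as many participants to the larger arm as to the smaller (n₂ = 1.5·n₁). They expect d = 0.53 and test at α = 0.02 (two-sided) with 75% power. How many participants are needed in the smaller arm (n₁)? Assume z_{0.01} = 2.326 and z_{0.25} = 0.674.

With allocation ratio k = n₂/n₁ = 1.5, Var(x̄₁−x̄₂) = σ²(1/n₁ + 1/(k·n₁)) = σ²·(k+1)/(k·n₁).
So n₁ = (1 + 1/k)·((z_{α/2} + z_β)/d)² = 1.667 × (3.000/0.53)².
n₁ = 1.667 × 32.04 = 53.4.
Round up: n₁ = 54, giving n₂ = 1.5 × 54 = 81.

n₁ = 54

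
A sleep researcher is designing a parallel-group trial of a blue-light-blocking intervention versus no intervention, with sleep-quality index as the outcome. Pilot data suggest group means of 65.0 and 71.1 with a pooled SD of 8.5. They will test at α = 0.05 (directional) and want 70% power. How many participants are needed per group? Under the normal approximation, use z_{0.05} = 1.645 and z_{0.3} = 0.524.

Cohen's d = |M₁ − M₂| / SD_pooled = |65.0 − 71.1| / 8.5 = 6.1 / 8.5 = 0.718.
For two independent groups with equal n: n = 2·((z_{α} + z_β) / d)².
z_{α} + z_β = 1.645 + 0.524 = 2.169.
n = 2 × (2.169 / 0.718)² = 2 × 3.021² = 2 × 9.13 = 18.3.
Round up to the next whole participant.

n = 19 per group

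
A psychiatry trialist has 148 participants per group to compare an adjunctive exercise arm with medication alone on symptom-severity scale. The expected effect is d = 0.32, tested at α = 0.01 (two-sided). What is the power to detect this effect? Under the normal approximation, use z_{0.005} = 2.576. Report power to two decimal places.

For two equal groups, power = Φ(d·√(n/2) − z_{α/2}).
d·√(n/2) = 0.32 × √(148/2) = 0.32 × 8.602 = 2.753.
z_β = 2.753 − 2.576 = 0.177.
Power = Φ(0.177) = 0.570.

power ≈ 0.57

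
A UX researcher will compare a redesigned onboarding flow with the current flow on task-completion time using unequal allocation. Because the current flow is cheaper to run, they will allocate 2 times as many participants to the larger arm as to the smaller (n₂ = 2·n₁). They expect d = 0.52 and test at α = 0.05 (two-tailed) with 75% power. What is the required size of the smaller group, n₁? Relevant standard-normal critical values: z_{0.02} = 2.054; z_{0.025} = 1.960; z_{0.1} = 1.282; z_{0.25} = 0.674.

With allocation ratio k = n₂/n₁ = 2, Var(x̄₁−x̄₂) = σ²(1/n₁ + 1/(k·n₁)) = σ²·(k+1)/(k·n₁).
So n₁ = (1 + 1/k)·((z_{α/2} + z_β)/d)² = 1.500 × (2.634/0.52)².
n₁ = 1.500 × 25.66 = 38.5.
Round up: n₁ = 39, giving n₂ = 2 × 39 = 78.

n₁ = 39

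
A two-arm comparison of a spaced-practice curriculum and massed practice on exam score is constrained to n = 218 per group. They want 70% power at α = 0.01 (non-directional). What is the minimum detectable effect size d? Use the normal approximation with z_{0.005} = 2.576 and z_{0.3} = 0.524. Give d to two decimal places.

For two independent groups of n = 218 each: d_min = (z_{α/2} + z_β)·√(2/n).
z-sum = 2.576 + 0.524 = 3.100.
d_min = 3.100 × √(2/218) = 3.100 × 0.0958 = 0.297.

d_min ≈ 0.30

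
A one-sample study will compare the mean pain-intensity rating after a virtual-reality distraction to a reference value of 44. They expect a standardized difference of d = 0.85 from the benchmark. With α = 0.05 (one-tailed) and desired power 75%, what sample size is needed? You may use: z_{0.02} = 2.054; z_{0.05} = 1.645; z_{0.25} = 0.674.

For a one-sample test: n = ((z_{α} + z_β) / d)².
z_{α} + z_β = 1.645 + 0.674 = 2.319.
n = (2.319 / 0.85)² = 2.728² = 7.44.
Round up.

n = 8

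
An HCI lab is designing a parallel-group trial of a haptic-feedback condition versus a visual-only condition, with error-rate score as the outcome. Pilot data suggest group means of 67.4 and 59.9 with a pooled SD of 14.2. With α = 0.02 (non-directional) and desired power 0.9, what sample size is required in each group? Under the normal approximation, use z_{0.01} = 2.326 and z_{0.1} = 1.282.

Cohen's d = |M₁ − M₂| / SD_pooled = |67.4 − 59.9| / 14.2 = 7.5 / 14.2 = 0.528.
For two independent groups with equal n: n = 2·((z_{α/2} + z_β) / d)².
z_{α/2} + z_β = 2.326 + 1.282 = 3.608.
n = 2 × (3.608 / 0.528)² = 2 × 6.833² = 2 × 46.69 = 93.4.
Round up to the next whole participant.

n = 94 per group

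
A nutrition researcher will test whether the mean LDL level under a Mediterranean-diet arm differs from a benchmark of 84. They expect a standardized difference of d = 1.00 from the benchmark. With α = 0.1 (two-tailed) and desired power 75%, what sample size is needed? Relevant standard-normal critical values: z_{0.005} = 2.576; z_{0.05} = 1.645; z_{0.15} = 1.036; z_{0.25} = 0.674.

n = 6

For a one-sample test: n = ((z_{α/2} + z_β) / d)².
z_{α/2} + z_β = 1.645 + 0.674 = 2.319.
n = (2.319 / 1.00)² = 2.319² = 5.38.
Round up.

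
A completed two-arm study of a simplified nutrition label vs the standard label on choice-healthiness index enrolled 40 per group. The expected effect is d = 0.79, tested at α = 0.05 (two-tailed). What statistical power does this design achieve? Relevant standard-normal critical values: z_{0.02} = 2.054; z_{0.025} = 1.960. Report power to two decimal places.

For two equal groups, power = Φ(d·√(n/2) − z_{α/2}).
d·√(n/2) = 0.79 × √(40/2) = 0.79 × 4.472 = 3.533.
z_β = 3.533 − 1.960 = 1.573.
Power = Φ(1.573) = 0.942.

power ≈ 0.94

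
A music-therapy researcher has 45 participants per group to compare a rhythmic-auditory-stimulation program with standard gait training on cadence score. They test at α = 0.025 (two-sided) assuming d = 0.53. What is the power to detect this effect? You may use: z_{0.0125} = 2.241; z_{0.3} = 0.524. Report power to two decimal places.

power ≈ 0.61

For two equal groups, power = Φ(d·√(n/2) − z_{α/2}).
d·√(n/2) = 0.53 × √(45/2) = 0.53 × 4.743 = 2.514.
z_β = 2.514 − 2.241 = 0.273.
Power = Φ(0.273) = 0.608.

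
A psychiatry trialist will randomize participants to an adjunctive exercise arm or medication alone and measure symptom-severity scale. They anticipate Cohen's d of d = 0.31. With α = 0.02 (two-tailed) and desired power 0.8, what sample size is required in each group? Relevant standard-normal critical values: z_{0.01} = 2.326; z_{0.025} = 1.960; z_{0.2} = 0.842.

n = 209 per group

For two independent groups with equal n: n = 2·((z_{α/2} + z_β) / d)².
z_{α/2} + z_β = 2.326 + 0.842 = 3.168.
n = 2 × (3.168 / 0.31)² = 2 × 10.219² = 2 × 104.44 = 208.9.
Round up to the next whole participant.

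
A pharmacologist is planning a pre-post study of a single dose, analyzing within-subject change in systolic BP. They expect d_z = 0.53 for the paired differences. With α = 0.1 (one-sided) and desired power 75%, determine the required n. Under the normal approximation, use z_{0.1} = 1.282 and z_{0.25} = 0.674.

For a paired (one-sample on differences) test: n = ((z_{α} + z_β) / d)².
z_{α} + z_β = 1.282 + 0.674 = 1.956.
n = (1.956 / 0.53)² = 3.691² = 13.62.
Round up.

n = 14 pairs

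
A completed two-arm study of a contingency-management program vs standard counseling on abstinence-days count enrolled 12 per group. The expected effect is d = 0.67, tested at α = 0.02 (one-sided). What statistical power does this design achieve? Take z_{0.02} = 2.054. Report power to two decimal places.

power ≈ 0.34

For two equal groups, power = Φ(d·√(n/2) − z_{α}).
d·√(n/2) = 0.67 × √(12/2) = 0.67 × 2.449 = 1.641.
z_β = 1.641 − 2.054 = -0.413.
Power = Φ(-0.413) = 0.340.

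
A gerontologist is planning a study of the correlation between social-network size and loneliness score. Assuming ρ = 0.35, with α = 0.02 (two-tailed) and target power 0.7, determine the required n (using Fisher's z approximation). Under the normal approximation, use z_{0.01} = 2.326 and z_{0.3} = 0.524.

n = 64

Fisher's z: C = ½·ln((1+r)/(1−r)) = ½·ln(2.0769) = 0.3654.
n = ((z_{α/2} + z_β)/C)² + 3.
(2.326 + 0.524) / 0.3654 = 2.850 / 0.3654 = 7.800.
n = 7.800² + 3 = 60.83 + 3 = 63.8.
Round up.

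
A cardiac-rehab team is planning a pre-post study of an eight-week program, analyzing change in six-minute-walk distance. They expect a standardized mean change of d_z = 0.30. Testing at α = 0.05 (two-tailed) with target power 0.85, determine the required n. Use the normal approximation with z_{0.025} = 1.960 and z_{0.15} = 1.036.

For a paired (one-sample on differences) test: n = ((z_{α/2} + z_β) / d)².
z_{α/2} + z_β = 1.960 + 1.036 = 2.996.
n = (2.996 / 0.30)² = 9.987² = 99.73.
Round up.

n = 100 pairs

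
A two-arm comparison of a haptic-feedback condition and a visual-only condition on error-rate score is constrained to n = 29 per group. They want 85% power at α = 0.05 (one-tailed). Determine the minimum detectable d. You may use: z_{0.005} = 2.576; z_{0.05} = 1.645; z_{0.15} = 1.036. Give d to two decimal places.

d_min ≈ 0.70

For two independent groups of n = 29 each: d_min = (z_{α} + z_β)·√(2/n).
z-sum = 1.645 + 1.036 = 2.681.
d_min = 2.681 × √(2/29) = 2.681 × 0.2626 = 0.704.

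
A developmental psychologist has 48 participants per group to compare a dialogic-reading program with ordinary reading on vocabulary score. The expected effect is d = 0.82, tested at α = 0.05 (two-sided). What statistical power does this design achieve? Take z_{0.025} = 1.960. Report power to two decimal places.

power ≈ 0.98

For two equal groups, power = Φ(d·√(n/2) − z_{α/2}).
d·√(n/2) = 0.82 × √(48/2) = 0.82 × 4.899 = 4.017.
z_β = 4.017 − 1.960 = 2.057.
Power = Φ(2.057) = 0.980.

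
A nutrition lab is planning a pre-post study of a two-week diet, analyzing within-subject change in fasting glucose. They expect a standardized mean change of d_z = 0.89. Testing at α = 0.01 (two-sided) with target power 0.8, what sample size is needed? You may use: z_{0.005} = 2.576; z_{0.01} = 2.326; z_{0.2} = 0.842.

For a paired (one-sample on differences) test: n = ((z_{α/2} + z_β) / d)².
z_{α/2} + z_β = 2.576 + 0.842 = 3.418.
n = (3.418 / 0.89)² = 3.840² = 14.75.
Round up.

n = 15 pairs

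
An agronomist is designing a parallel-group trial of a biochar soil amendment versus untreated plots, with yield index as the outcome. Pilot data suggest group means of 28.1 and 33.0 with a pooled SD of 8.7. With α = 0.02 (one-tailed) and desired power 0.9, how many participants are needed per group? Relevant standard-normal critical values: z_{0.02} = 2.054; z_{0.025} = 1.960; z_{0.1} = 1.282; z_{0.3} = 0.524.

n = 71 per group

Cohen's d = |M₁ − M₂| / SD_pooled = |28.1 − 33.0| / 8.7 = 4.9 / 8.7 = 0.563.
For two independent groups with equal n: n = 2·((z_{α} + z_β) / d)².
z_{α} + z_β = 2.054 + 1.282 = 3.336.
n = 2 × (3.336 / 0.563)² = 2 × 5.925² = 2 × 35.11 = 70.2.
Round up to the next whole participant.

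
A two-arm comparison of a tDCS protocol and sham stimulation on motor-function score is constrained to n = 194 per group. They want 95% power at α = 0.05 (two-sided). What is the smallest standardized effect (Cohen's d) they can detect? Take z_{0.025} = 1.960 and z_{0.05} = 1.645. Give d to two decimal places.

For two independent groups of n = 194 each: d_min = (z_{α/2} + z_β)·√(2/n).
z-sum = 1.960 + 1.645 = 3.605.
d_min = 3.605 × √(2/194) = 3.605 × 0.1015 = 0.366.

d_min ≈ 0.37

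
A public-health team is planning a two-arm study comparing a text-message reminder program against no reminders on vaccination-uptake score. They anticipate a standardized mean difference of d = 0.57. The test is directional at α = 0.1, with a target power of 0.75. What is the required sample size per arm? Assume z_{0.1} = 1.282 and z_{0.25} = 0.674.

For two independent groups with equal n: n = 2·((z_{α} + z_β) / d)².
z_{α} + z_β = 1.282 + 0.674 = 1.956.
n = 2 × (1.956 / 0.57)² = 2 × 3.432² = 2 × 11.78 = 23.6.
Round up to the next whole participant.

n = 24 per group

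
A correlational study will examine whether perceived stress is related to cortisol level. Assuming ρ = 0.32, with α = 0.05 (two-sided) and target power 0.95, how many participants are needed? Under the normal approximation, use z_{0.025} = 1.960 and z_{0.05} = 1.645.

Fisher's z: C = ½·ln((1+r)/(1−r)) = ½·ln(1.9412) = 0.3316.
n = ((z_{α/2} + z_β)/C)² + 3.
(1.960 + 1.645) / 0.3316 = 3.605 / 0.3316 = 10.872.
n = 10.872² + 3 = 118.19 + 3 = 121.2.
Round up.

n = 122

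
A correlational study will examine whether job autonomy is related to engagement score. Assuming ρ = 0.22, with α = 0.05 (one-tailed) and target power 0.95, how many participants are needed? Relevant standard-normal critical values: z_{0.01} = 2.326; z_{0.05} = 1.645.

Fisher's z: C = ½·ln((1+r)/(1−r)) = ½·ln(1.5641) = 0.2237.
n = ((z_{α} + z_β)/C)² + 3.
(1.645 + 1.645) / 0.2237 = 3.290 / 0.2237 = 14.707.
n = 14.707² + 3 = 216.30 + 3 = 219.3.
Round up.

n = 220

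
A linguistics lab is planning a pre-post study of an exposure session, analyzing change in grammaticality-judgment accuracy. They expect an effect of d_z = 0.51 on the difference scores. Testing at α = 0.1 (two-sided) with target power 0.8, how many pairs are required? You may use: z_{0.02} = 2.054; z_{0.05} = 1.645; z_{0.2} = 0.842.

For a paired (one-sample on differences) test: n = ((z_{α/2} + z_β) / d)².
z_{α/2} + z_β = 1.645 + 0.842 = 2.487.
n = (2.487 / 0.51)² = 4.876² = 23.78.
Round up.

n = 24 pairs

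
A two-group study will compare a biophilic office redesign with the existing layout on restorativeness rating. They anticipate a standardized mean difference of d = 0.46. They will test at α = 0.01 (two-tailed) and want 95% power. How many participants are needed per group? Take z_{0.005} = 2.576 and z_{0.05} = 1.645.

For two independent groups with equal n: n = 2·((z_{α/2} + z_β) / d)².
z_{α/2} + z_β = 2.576 + 1.645 = 4.221.
n = 2 × (4.221 / 0.46)² = 2 × 9.176² = 2 × 84.20 = 168.4.
Round up to the next whole participant.

n = 169 per group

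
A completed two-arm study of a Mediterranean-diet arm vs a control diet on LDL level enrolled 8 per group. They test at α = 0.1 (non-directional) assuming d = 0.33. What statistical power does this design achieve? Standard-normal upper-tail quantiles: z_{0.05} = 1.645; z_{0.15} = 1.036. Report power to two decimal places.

power ≈ 0.16

For two equal groups, power = Φ(d·√(n/2) − z_{α/2}).
d·√(n/2) = 0.33 × √(8/2) = 0.33 × 2.000 = 0.660.
z_β = 0.660 − 1.645 = -0.985.
Power = Φ(-0.985) = 0.162.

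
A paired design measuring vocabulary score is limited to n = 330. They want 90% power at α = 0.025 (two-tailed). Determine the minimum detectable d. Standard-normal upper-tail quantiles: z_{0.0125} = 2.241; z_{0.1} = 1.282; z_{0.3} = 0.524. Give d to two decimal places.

d_min ≈ 0.19

For a single sample (or paired design) of n = 330: d_min = (z_{α/2} + z_β)/√n.
z-sum = 2.241 + 1.282 = 3.523.
d_min = 3.523 / √330 = 3.523 / 18.166 = 0.194.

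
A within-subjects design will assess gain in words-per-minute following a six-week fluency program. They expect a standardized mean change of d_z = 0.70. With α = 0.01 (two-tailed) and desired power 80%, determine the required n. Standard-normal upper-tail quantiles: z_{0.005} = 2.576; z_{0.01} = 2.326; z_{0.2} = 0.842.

For a paired (one-sample on differences) test: n = ((z_{α/2} + z_β) / d)².
z_{α/2} + z_β = 2.576 + 0.842 = 3.418.
n = (3.418 / 0.70)² = 4.883² = 23.84.
Round up.

n = 24 pairs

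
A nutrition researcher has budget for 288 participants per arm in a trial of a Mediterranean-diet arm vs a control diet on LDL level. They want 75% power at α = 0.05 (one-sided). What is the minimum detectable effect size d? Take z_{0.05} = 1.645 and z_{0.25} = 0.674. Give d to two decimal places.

For two independent groups of n = 288 each: d_min = (z_{α} + z_β)·√(2/n).
z-sum = 1.645 + 0.674 = 2.319.
d_min = 2.319 × √(2/288) = 2.319 × 0.0833 = 0.193.

d_min ≈ 0.19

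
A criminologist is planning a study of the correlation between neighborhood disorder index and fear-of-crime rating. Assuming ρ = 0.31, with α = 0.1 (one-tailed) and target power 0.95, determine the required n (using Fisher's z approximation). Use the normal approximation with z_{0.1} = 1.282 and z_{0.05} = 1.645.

n = 87

Fisher's z: C = ½·ln((1+r)/(1−r)) = ½·ln(1.8986) = 0.3205.
n = ((z_{α} + z_β)/C)² + 3.
(1.282 + 1.645) / 0.3205 = 2.927 / 0.3205 = 9.133.
n = 9.133² + 3 = 83.40 + 3 = 86.4.
Round up.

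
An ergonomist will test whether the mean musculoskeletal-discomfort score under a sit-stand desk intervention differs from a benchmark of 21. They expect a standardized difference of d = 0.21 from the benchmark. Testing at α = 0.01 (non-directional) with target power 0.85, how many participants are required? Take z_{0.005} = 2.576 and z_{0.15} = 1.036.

For a one-sample test: n = ((z_{α/2} + z_β) / d)².
z_{α/2} + z_β = 2.576 + 1.036 = 3.612.
n = (3.612 / 0.21)² = 17.200² = 295.84.
Round up.

n = 296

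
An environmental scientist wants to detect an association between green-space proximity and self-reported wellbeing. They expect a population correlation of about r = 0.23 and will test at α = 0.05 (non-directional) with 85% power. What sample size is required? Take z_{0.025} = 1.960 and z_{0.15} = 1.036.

Fisher's z: C = ½·ln((1+r)/(1−r)) = ½·ln(1.5974) = 0.2342.
n = ((z_{α/2} + z_β)/C)² + 3.
(1.960 + 1.036) / 0.2342 = 2.996 / 0.2342 = 12.792.
n = 12.792² + 3 = 163.65 + 3 = 166.6.
Round up.

n = 167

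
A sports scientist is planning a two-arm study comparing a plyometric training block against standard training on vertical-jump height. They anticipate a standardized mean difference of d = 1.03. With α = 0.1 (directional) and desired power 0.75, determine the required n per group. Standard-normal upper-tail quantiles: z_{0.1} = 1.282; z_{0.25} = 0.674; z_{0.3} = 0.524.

For two independent groups with equal n: n = 2·((z_{α} + z_β) / d)².
z_{α} + z_β = 1.282 + 0.674 = 1.956.
n = 2 × (1.956 / 1.03)² = 2 × 1.899² = 2 × 3.61 = 7.2.
Round up to the next whole participant.

n = 8 per group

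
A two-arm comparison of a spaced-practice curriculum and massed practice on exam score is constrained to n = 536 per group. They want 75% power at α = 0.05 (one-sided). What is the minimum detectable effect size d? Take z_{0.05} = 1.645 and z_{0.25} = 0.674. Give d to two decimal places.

For two independent groups of n = 536 each: d_min = (z_{α} + z_β)·√(2/n).
z-sum = 1.645 + 0.674 = 2.319.
d_min = 2.319 × √(2/536) = 2.319 × 0.0611 = 0.142.

d_min ≈ 0.14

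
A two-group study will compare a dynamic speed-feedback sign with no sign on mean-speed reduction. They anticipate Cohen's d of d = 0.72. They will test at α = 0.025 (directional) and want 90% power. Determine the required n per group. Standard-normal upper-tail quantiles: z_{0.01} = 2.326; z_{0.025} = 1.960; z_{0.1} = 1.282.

n = 41 per group

For two independent groups with equal n: n = 2·((z_{α} + z_β) / d)².
z_{α} + z_β = 1.960 + 1.282 = 3.242.
n = 2 × (3.242 / 0.72)² = 2 × 4.503² = 2 × 20.28 = 40.6.
Round up to the next whole participant.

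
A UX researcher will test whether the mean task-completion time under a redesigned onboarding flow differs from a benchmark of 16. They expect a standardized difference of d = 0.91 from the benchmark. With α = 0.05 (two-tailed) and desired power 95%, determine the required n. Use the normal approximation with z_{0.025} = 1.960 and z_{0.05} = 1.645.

For a one-sample test: n = ((z_{α/2} + z_β) / d)².
z_{α/2} + z_β = 1.960 + 1.645 = 3.605.
n = (3.605 / 0.91)² = 3.962² = 15.69.
Round up.

n = 16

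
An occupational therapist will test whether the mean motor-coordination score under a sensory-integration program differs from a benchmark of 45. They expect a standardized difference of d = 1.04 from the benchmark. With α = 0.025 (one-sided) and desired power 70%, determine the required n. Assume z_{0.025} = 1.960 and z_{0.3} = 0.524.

n = 6

For a one-sample test: n = ((z_{α} + z_β) / d)².
z_{α} + z_β = 1.960 + 0.524 = 2.484.
n = (2.484 / 1.04)² = 2.388² = 5.70.
Round up.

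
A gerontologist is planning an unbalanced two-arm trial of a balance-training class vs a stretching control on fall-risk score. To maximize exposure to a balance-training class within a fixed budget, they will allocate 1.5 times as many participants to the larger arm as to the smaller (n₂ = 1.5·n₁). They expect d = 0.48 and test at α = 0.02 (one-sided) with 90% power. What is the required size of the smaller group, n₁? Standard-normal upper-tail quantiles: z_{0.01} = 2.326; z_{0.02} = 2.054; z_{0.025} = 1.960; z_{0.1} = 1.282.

With allocation ratio k = n₂/n₁ = 1.5, Var(x̄₁−x̄₂) = σ²(1/n₁ + 1/(k·n₁)) = σ²·(k+1)/(k·n₁).
So n₁ = (1 + 1/k)·((z_{α} + z_β)/d)² = 1.667 × (3.336/0.48)².
n₁ = 1.667 × 48.30 = 80.5.
Round up: n₁ = 81, giving n₂ = ⌈1.5 × 81⌉ = ⌈121.5⌉ = 122.

n₁ = 81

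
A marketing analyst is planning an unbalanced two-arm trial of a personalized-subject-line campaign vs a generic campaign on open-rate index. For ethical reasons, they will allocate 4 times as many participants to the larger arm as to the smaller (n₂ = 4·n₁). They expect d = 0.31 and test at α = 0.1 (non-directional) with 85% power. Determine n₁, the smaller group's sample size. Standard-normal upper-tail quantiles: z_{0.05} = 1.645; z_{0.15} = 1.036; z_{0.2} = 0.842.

n₁ = 94

With allocation ratio k = n₂/n₁ = 4, Var(x̄₁−x̄₂) = σ²(1/n₁ + 1/(k·n₁)) = σ²·(k+1)/(k·n₁).
So n₁ = (1 + 1/k)·((z_{α/2} + z_β)/d)² = 1.250 × (2.681/0.31)².
n₁ = 1.250 × 74.79 = 93.5.
Round up: n₁ = 94, giving n₂ = 4 × 94 = 376.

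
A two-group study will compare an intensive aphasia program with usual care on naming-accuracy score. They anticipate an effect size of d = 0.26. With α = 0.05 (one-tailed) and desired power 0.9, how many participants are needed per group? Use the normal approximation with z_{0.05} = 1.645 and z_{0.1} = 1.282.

n = 254 per group

For two independent groups with equal n: n = 2·((z_{α} + z_β) / d)².
z_{α} + z_β = 1.645 + 1.282 = 2.927.
n = 2 × (2.927 / 0.26)² = 2 × 11.258² = 2 × 126.74 = 253.5.
Round up to the next whole participant.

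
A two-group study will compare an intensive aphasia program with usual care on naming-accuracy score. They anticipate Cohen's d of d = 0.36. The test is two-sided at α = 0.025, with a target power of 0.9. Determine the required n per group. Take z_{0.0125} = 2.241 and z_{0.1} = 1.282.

n = 192 per group

For two independent groups with equal n: n = 2·((z_{α/2} + z_β) / d)².
z_{α/2} + z_β = 2.241 + 1.282 = 3.523.
n = 2 × (3.523 / 0.36)² = 2 × 9.786² = 2 × 95.77 = 191.5.
Round up to the next whole participant.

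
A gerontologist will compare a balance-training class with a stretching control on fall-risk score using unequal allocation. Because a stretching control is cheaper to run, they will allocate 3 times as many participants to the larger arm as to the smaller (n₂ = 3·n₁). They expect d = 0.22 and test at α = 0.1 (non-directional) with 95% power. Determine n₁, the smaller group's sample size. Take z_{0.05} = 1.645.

n₁ = 299

With allocation ratio k = n₂/n₁ = 3, Var(x̄₁−x̄₂) = σ²(1/n₁ + 1/(k·n₁)) = σ²·(k+1)/(k·n₁).
So n₁ = (1 + 1/k)·((z_{α/2} + z_β)/d)² = 1.333 × (3.290/0.22)².
n₁ = 1.333 × 223.64 = 298.2.
Round up: n₁ = 299, giving n₂ = 3 × 299 = 897.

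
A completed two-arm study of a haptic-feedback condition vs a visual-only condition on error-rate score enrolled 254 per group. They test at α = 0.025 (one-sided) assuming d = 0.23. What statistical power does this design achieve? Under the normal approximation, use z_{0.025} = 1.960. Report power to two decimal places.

For two equal groups, power = Φ(d·√(n/2) − z_{α}).
d·√(n/2) = 0.23 × √(254/2) = 0.23 × 11.269 = 2.592.
z_β = 2.592 − 1.960 = 0.632.
Power = Φ(0.632) = 0.736.

power ≈ 0.74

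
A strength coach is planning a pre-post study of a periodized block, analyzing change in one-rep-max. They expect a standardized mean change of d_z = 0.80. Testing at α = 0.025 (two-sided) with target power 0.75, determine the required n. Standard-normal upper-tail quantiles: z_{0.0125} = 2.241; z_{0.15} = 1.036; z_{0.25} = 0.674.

For a paired (one-sample on differences) test: n = ((z_{α/2} + z_β) / d)².
z_{α/2} + z_β = 2.241 + 0.674 = 2.915.
n = (2.915 / 0.80)² = 3.644² = 13.28.
Round up.

n = 14 pairs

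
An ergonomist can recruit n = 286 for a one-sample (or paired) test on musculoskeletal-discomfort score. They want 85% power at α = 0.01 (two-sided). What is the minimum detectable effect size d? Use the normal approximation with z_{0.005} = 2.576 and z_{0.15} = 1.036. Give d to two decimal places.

For a single sample (or paired design) of n = 286: d_min = (z_{α/2} + z_β)/√n.
z-sum = 2.576 + 1.036 = 3.612.
d_min = 3.612 / √286 = 3.612 / 16.912 = 0.214.

d_min ≈ 0.21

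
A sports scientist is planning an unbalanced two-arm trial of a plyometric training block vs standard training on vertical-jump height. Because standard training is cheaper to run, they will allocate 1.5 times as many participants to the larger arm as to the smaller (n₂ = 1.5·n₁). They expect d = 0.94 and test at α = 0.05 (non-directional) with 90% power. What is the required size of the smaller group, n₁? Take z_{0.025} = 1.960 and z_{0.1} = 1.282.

n₁ = 20

With allocation ratio k = n₂/n₁ = 1.5, Var(x̄₁−x̄₂) = σ²(1/n₁ + 1/(k·n₁)) = σ²·(k+1)/(k·n₁).
So n₁ = (1 + 1/k)·((z_{α/2} + z_β)/d)² = 1.667 × (3.242/0.94)².
n₁ = 1.667 × 11.90 = 19.8.
Round up: n₁ = 20, giving n₂ = 1.5 × 20 = 30.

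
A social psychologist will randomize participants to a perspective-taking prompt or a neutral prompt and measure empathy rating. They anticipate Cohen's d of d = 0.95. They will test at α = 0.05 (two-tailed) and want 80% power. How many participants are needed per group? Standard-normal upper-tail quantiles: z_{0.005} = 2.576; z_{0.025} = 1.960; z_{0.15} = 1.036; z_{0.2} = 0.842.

n = 18 per group

For two independent groups with equal n: n = 2·((z_{α/2} + z_β) / d)².
z_{α/2} + z_β = 1.960 + 0.842 = 2.802.
n = 2 × (2.802 / 0.95)² = 2 × 2.949² = 2 × 8.70 = 17.4.
Round up to the next whole participant.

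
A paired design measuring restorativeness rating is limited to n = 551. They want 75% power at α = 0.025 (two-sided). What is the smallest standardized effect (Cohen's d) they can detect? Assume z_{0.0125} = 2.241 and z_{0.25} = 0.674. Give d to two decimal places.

d_min ≈ 0.12

For a single sample (or paired design) of n = 551: d_min = (z_{α/2} + z_β)/√n.
z-sum = 2.241 + 0.674 = 2.915.
d_min = 2.915 / √551 = 2.915 / 23.473 = 0.124.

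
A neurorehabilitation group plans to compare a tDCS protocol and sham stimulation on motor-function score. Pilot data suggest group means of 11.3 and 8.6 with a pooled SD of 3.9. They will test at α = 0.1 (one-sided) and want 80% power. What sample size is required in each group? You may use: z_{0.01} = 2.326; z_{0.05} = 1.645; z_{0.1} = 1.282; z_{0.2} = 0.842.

Cohen's d = |M₁ − M₂| / SD_pooled = |11.3 − 8.6| / 3.9 = 2.7 / 3.9 = 0.692.
For two independent groups with equal n: n = 2·((z_{α} + z_β) / d)².
z_{α} + z_β = 1.282 + 0.842 = 2.124.
n = 2 × (2.124 / 0.692)² = 2 × 3.069² = 2 × 9.42 = 18.8.
Round up to the next whole participant.

n = 19 per group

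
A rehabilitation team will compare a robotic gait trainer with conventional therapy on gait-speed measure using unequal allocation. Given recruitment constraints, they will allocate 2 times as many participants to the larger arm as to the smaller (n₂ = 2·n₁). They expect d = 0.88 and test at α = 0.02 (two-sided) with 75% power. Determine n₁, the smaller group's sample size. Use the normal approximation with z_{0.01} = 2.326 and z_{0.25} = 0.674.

n₁ = 18

With allocation ratio k = n₂/n₁ = 2, Var(x̄₁−x̄₂) = σ²(1/n₁ + 1/(k·n₁)) = σ²·(k+1)/(k·n₁).
So n₁ = (1 + 1/k)·((z_{α/2} + z_β)/d)² = 1.500 × (3.000/0.88)².
n₁ = 1.500 × 11.62 = 17.4.
Round up: n₁ = 18, giving n₂ = 2 × 18 = 36.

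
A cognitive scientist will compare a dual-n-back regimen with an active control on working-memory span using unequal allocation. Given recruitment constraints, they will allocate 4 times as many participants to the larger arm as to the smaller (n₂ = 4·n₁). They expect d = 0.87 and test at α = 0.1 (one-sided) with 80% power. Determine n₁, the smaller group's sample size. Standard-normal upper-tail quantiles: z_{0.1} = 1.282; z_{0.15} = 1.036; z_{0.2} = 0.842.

With allocation ratio k = n₂/n₁ = 4, Var(x̄₁−x̄₂) = σ²(1/n₁ + 1/(k·n₁)) = σ²·(k+1)/(k·n₁).
So n₁ = (1 + 1/k)·((z_{α} + z_β)/d)² = 1.250 × (2.124/0.87)².
n₁ = 1.250 × 5.96 = 7.5.
Round up: n₁ = 8, giving n₂ = 4 × 8 = 32.

n₁ = 8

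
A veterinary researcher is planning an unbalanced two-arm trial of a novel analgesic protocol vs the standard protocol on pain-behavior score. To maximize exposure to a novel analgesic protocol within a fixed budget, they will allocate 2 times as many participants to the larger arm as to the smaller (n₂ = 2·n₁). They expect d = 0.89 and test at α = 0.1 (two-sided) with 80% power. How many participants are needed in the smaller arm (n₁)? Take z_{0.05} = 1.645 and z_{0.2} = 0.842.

With allocation ratio k = n₂/n₁ = 2, Var(x̄₁−x̄₂) = σ²(1/n₁ + 1/(k·n₁)) = σ²·(k+1)/(k·n₁).
So n₁ = (1 + 1/k)·((z_{α/2} + z_β)/d)² = 1.500 × (2.487/0.89)².
n₁ = 1.500 × 7.81 = 11.7.
Round up: n₁ = 12, giving n₂ = 2 × 12 = 24.

n₁ = 12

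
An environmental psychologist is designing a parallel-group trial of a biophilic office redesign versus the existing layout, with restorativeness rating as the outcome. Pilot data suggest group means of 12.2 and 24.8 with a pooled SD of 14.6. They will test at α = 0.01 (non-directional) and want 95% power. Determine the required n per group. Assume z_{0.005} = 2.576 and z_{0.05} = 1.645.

n = 48 per group

Cohen's d = |M₁ − M₂| / SD_pooled = |12.2 − 24.8| / 14.6 = 12.6 / 14.6 = 0.863.
For two independent groups with equal n: n = 2·((z_{α/2} + z_β) / d)².
z_{α/2} + z_β = 2.576 + 1.645 = 4.221.
n = 2 × (4.221 / 0.863)² = 2 × 4.891² = 2 × 23.92 = 47.8.
Round up to the next whole participant.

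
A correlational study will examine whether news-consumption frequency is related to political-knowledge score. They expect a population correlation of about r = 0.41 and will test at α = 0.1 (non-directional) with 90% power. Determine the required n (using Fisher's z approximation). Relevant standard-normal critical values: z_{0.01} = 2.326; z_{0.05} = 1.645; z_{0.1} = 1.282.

n = 49

Fisher's z: C = ½·ln((1+r)/(1−r)) = ½·ln(2.3898) = 0.4356.
n = ((z_{α/2} + z_β)/C)² + 3.
(1.645 + 1.282) / 0.4356 = 2.927 / 0.4356 = 6.719.
n = 6.719² + 3 = 45.15 + 3 = 48.2.
Round up.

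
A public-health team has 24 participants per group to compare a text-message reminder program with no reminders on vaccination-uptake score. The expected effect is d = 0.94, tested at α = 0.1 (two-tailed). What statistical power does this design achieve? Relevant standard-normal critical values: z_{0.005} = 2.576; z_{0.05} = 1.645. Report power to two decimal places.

power ≈ 0.95

For two equal groups, power = Φ(d·√(n/2) − z_{α/2}).
d·√(n/2) = 0.94 × √(24/2) = 0.94 × 3.464 = 3.256.
z_β = 3.256 − 1.645 = 1.611.
Power = Φ(1.611) = 0.946.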